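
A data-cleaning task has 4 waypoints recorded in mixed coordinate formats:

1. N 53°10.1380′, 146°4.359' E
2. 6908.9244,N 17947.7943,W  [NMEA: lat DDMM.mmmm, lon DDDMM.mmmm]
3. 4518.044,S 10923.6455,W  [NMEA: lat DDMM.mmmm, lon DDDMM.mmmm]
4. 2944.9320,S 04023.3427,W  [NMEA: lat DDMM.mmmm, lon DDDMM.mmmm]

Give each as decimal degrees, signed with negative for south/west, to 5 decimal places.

Point 1:
  φ: 10.138′ = 0.168967°; total 53.168967
  N → positive
  λ: 4.359′ = 0.072650°; total 146.072650
  E → positive
Point 2:
  φ: degrees = first 2 digits = 69, minutes = 8.9244; 69 + 8.9244/60 = 69.148740
  N → positive
  λ: degrees = first 3 digits = 179, minutes = 47.7943; 179 + 47.7943/60 = 179.796572
  hemisphere W, so the sign is −
Point 3:
  Lat: split at 2 digits → 45° and 18.044′; 45 + 18.044/60 = 45.300733
  hemisphere S, so the sign is −
  λ: degrees = first 3 digits = 109, minutes = 23.6455; 109 + 23.6455/60 = 109.394092
  W → negative
Point 4:
  Lat: split at 2 digits → 29° and 44.932′; 29 + 44.932/60 = 29.748867
  hemisphere S, so the sign is −
  Longitude: degrees = first 3 digits = 40, minutes = 23.3427; 40 + 23.3427/60 = 40.389045
  hemisphere W, so the sign is −

1. 53.16897, 146.07265
2. 69.14874, -179.79657
3. -45.30073, -109.39409
4. -29.74887, -40.38905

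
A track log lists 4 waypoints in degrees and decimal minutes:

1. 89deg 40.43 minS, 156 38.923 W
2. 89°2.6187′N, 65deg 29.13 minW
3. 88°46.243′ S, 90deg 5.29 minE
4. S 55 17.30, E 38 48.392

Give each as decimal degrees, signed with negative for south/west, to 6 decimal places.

Point 1:
  Lat: 89 + 40.43/60 = 89.6738333
  S → negative
  λ: 156 + 38.923/60 = 156.6487167
  W → negative
Point 2:
  Latitude: 2.6187′ = 0.043645°; total 89.0436450
  N ⇒ keep positive
  Longitude: 29.13′ = 0.485500°; total 65.4855000
  hemisphere W, so the sign is −
Point 3:
  Latitude: 46.243′ = 0.770717°; total 88.7707167
  hemisphere S, so the sign is −
  Lon: 90 + 5.29/60 = 90.0881667
  E ⇒ keep positive
Point 4:
  Latitude: 17.3′ = 0.288333°; total 55.2883333
  hemisphere S, so the sign is −
  Longitude: 48.392′ = 0.806533°; total 38.8065333
  E ⇒ keep positive

1. -89.673833, -156.648717
2. 89.043645, -65.485500
3. -88.770717, 90.088167
4. -55.288333, 38.806533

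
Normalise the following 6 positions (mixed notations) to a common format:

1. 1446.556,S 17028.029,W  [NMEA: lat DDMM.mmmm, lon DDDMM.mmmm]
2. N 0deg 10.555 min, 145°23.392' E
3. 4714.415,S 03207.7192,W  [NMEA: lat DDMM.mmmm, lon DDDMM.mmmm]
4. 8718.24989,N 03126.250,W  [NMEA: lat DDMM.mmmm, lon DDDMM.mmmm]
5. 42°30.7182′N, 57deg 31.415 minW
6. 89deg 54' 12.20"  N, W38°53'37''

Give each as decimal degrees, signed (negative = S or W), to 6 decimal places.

Point 1:
  φ: split at 2 digits → 14° and 46.556′; 14 + 46.556/60 = 14.7759333
  S ⇒ negate
  λ: split at 3 digits → 170° and 28.029′; 170 + 28.029/60 = 170.4671500
  W ⇒ negate
Point 2:
  φ: 10.555′ = 0.175917°; total 0.1759167
  N → positive
  Lon: 145 + 23.392/60 = 145.3898667
  E → positive
Point 3:
  φ: split at 2 digits → 47° and 14.415′; 47 + 14.415/60 = 47.2402500
  S → negative
  Lon: split at 3 digits → 032° and 7.7192′; 32 + 7.7192/60 = 32.1286533
  W → negative
Point 4:
  Lat: degrees = first 2 digits = 87, minutes = 18.24989; 87 + 18.24989/60 = 87.3041648
  N ⇒ keep positive
  Longitude: split at 3 digits → 031° and 26.25′; 31 + 26.25/60 = 31.4375000
  W → negative
Point 5:
  φ: 42 + 30.7182/60 = 42.5119700
  N → positive
  λ: 31.415′ = 0.523583°; total 57.5235833
  hemisphere W, so the sign is −
Point 6:
  Latitude: 89 + 54/60 + 12.2/3600 = 89.9033889
  N ⇒ keep positive
  λ: 38 + 53/60 + 37/3600 = 38.8936111
  W → negative

1. -14.775933, -170.467150
2. 0.175917, 145.389867
3. -47.240250, -32.128653
4. 87.304165, -31.437500
5. 42.511970, -57.523583
6. 89.903389, -38.893611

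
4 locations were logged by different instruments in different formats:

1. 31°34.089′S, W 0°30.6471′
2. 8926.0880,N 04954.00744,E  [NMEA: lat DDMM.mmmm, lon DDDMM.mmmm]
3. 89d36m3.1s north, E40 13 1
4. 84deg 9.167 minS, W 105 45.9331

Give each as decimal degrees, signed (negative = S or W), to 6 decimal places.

1. -31.568150, -0.510785
2. 89.434800, 49.900124
3. 89.600861, 40.216944
4. -84.152783, -105.765552

Point 1:
  φ: 31 + 34.089/60 = 31.5681500
  S ⇒ negate
  λ: 0 + 30.6471/60 = 0.5107850
  W → negative
Point 2:
  Lat: split at 2 digits → 89° and 26.088′; 89 + 26.088/60 = 89.4348000
  N ⇒ keep positive
  Lon: split at 3 digits → 049° and 54.00744′; 49 + 54.00744/60 = 49.9001240
  E ⇒ keep positive
Point 3:
  Latitude: 89 + 36/60 + 3.1/3600 = 89.6008611
  N → positive
  Longitude: 40 + 13/60 + 1/3600 = 40.2169444
  E ⇒ keep positive
Point 4:
  φ: 84 + 9.167/60 = 84.1527833
  hemisphere S, so the sign is −
  Longitude: 105 + 45.9331/60 = 105.7655517
  W → negative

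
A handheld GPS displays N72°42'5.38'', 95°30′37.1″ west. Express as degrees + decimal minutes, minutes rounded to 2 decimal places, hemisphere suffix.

72° 42.09′ N, 95° 30.62′ W

Lat: 42 + 5.38/60 = 42.0897′
λ: 30 + 37.1/60 = 30.6183′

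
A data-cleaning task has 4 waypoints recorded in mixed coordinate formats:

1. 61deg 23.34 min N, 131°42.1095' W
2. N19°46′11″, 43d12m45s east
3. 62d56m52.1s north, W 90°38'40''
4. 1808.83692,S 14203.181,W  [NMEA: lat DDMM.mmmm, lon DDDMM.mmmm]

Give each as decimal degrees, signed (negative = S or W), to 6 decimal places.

1. 61.389000, -131.701825
2. 19.769722, 43.212500
3. 62.947806, -90.644444
4. -18.147282, -142.053017

Point 1:
  Lat: 61 + 23.34/60 = 61.3890000
  N → positive
  Longitude: 131 + 42.1095/60 = 131.7018250
  W → negative
Point 2:
  φ: 46′ + 11″ = 46.18333′; 19 + 46.18333/60 = 19.7697222
  N ⇒ keep positive
  Longitude: 43 + 12/60 + 45/3600 = 43.2125000
  E ⇒ keep positive
Point 3:
  φ: 62 + 56/60 + 52.1/3600 = 62.9478056
  N ⇒ keep positive
  Lon: 38′ + 40″ = 38.66667′; 90 + 38.66667/60 = 90.6444444
  W → negative
Point 4:
  φ: split at 2 digits → 18° and 8.83692′; 18 + 8.83692/60 = 18.1472820
  S ⇒ negate
  Lon: split at 3 digits → 142° and 3.181′; 142 + 3.181/60 = 142.0530167
  hemisphere W, so the sign is −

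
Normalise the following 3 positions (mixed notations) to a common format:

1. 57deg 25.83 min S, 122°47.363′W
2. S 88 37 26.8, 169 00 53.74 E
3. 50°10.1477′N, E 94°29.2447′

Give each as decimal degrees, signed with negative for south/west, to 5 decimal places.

Point 1:
  Lat: 57 + 25.83/60 = 57.430500
  hemisphere S, so the sign is −
  λ: 47.363′ = 0.789383°; total 122.789383
  W → negative
Point 2:
  φ: 37′ + 26.8″ = 37.44667′; 88 + 37.44667/60 = 88.624111
  S ⇒ negate
  λ: 0′ + 53.74″ = 0.89567′; 169 + 0.89567/60 = 169.014928
  E ⇒ keep positive
Point 3:
  Lat: 10.1477′ = 0.169128°; total 50.169128
  N → positive
  Lon: 29.2447′ = 0.487412°; total 94.487412
  E ⇒ keep positive

1. -57.43050, -122.78938
2. -88.62411, 169.01493
3. 50.16913, 94.48741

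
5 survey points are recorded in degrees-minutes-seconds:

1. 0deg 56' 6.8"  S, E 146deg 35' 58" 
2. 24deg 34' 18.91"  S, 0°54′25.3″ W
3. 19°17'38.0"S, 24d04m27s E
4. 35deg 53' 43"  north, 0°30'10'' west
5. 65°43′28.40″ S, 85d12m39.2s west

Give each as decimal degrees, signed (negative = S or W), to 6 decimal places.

Point 1:
  φ: 0 + 56/60 + 6.8/3600 = 0.9352222
  hemisphere S, so the sign is −
  Longitude: 35′ + 58″ = 35.96667′; 146 + 35.96667/60 = 146.5994444
  E ⇒ keep positive
Point 2:
  φ: 24° + 34/60 + 18.91/3600 = 24 + 0.566667 + 0.005253 = 24.5719194
  S → negative
  Lon: 54′ + 25.3″ = 54.42167′; 0 + 54.42167/60 = 0.9070278
  W → negative
Point 3:
  Latitude: 19° + 17/60 + 38/3600 = 19 + 0.283333 + 0.010556 = 19.2938889
  hemisphere S, so the sign is −
  Lon: 24° + 4/60 + 27/3600 = 24 + 0.066667 + 0.007500 = 24.0741667
  E → positive
Point 4:
  φ: 35° + 53/60 + 43/3600 = 35 + 0.883333 + 0.011944 = 35.8952778
  N → positive
  Lon: 30′ + 10″ = 30.16667′; 0 + 30.16667/60 = 0.5027778
  W → negative
Point 5:
  Latitude: 65 + 43/60 + 28.4/3600 = 65.7245556
  S ⇒ negate
  λ: 85° + 12/60 + 39.2/3600 = 85 + 0.200000 + 0.010889 = 85.2108889
  W → negative

1. -0.935222, 146.599444
2. -24.571919, -0.907028
3. -19.293889, 24.074167
4. 35.895278, -0.502778
5. -65.724556, -85.210889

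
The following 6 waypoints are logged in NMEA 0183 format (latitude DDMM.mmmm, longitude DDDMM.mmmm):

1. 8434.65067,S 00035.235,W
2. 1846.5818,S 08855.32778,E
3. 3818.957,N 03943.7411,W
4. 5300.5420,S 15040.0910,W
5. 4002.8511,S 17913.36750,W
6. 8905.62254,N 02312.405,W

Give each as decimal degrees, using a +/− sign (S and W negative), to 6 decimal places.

1. -84.577511, -0.587250
2. -18.776363, 88.922130
3. 38.315950, -39.729018
4. -53.009033, -150.668183
5. -40.047518, -179.222792
6. 89.093709, -23.206750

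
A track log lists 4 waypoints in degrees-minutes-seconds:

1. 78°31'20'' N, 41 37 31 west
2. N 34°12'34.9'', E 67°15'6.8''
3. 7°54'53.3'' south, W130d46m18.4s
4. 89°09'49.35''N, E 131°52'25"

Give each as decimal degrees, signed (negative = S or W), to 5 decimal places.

1. 78.52222, -41.62528
2. 34.20969, 67.25189
3. -7.91481, -130.77178
4. 89.16371, 131.87361

Point 1:
  Lat: 78 + 31/60 + 20/3600 = 78.522222
  N → positive
  Lon: 37′ + 31″ = 37.51667′; 41 + 37.51667/60 = 41.625278
  W ⇒ negate
Point 2:
  Latitude: 34° + 12/60 + 34.9/3600 = 34 + 0.200000 + 0.009694 = 34.209694
  N → positive
  Lon: 15′ + 6.8″ = 15.11333′; 67 + 15.11333/60 = 67.251889
  E ⇒ keep positive
Point 3:
  Lat: 7 + 54/60 + 53.3/3600 = 7.914806
  hemisphere S, so the sign is −
  λ: 46′ + 18.4″ = 46.30667′; 130 + 46.30667/60 = 130.771778
  hemisphere W, so the sign is −
Point 4:
  φ: 89° + 9/60 + 49.35/3600 = 89 + 0.150000 + 0.013708 = 89.163708
  N ⇒ keep positive
  Longitude: 52′ + 25″ = 52.41667′; 131 + 52.41667/60 = 131.873611
  E → positive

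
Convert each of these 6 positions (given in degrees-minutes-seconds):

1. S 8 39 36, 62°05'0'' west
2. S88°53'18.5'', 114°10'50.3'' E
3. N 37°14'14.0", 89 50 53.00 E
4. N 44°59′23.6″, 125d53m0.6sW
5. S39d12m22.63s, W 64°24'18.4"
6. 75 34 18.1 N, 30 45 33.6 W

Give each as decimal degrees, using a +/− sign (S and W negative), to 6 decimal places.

1. -8.660000, -62.083333
2. -88.888472, 114.180639
3. 37.237222, 89.848056
4. 44.989889, -125.883500
5. -39.206286, -64.405111
6. 75.571694, -30.759333

Point 1:
  φ: 8° + 39/60 + 36/3600 = 8 + 0.650000 + 0.010000 = 8.6600000
  S ⇒ negate
  Longitude: 5′ + 0″ = 5.00000′; 62 + 5.00000/60 = 62.0833333
  hemisphere W, so the sign is −
Point 2:
  Lat: 88 + 53/60 + 18.5/3600 = 88.8884722
  hemisphere S, so the sign is −
  Longitude: 10′ + 50.3″ = 10.83833′; 114 + 10.83833/60 = 114.1806389
  E ⇒ keep positive
Point 3:
  Latitude: 37 + 14/60 + 14/3600 = 37.2372222
  N ⇒ keep positive
  λ: 50′ + 53″ = 50.88333′; 89 + 50.88333/60 = 89.8480556
  E ⇒ keep positive
Point 4:
  Lat: 59′ + 23.6″ = 59.39333′; 44 + 59.39333/60 = 44.9898889
  N → positive
  λ: 53′ + 0.6″ = 53.01000′; 125 + 53.01000/60 = 125.8835000
  W → negative
Point 5:
  Lat: 39° + 12/60 + 22.63/3600 = 39 + 0.200000 + 0.006286 = 39.2062861
  S → negative
  λ: 64° + 24/60 + 18.4/3600 = 64 + 0.400000 + 0.005111 = 64.4051111
  W → negative
Point 6:
  Lat: 75° + 34/60 + 18.1/3600 = 75 + 0.566667 + 0.005028 = 75.5716944
  N ⇒ keep positive
  Longitude: 45′ + 33.6″ = 45.56000′; 30 + 45.56000/60 = 30.7593333
  W → negative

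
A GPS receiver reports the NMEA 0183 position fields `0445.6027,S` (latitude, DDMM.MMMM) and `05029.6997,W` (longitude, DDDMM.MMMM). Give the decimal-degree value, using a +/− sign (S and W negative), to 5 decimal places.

φ: split at 2 digits → 04° and 45.6027′; 4 + 45.6027/60 = 4.760045
S ⇒ negate
λ: degrees = first 3 digits = 50, minutes = 29.6997; 50 + 29.6997/60 = 50.494995
W → negative

-4.76005, -50.49500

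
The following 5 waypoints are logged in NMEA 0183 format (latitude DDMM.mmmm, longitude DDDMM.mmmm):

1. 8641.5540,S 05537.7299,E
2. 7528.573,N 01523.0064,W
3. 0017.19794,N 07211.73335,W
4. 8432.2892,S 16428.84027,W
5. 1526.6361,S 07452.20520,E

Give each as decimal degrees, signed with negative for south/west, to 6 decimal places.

Point 1:
  φ: degrees = first 2 digits = 86, minutes = 41.554; 86 + 41.554/60 = 86.6925667
  S → negative
  Lon: split at 3 digits → 055° and 37.7299′; 55 + 37.7299/60 = 55.6288317
  E ⇒ keep positive
Point 2:
  φ: split at 2 digits → 75° and 28.573′; 75 + 28.573/60 = 75.4762167
  N ⇒ keep positive
  Longitude: split at 3 digits → 015° and 23.0064′; 15 + 23.0064/60 = 15.3834400
  hemisphere W, so the sign is −
Point 3:
  Latitude: split at 2 digits → 00° and 17.19794′; 0 + 17.19794/60 = 0.2866323
  N ⇒ keep positive
  λ: split at 3 digits → 072° and 11.73335′; 72 + 11.73335/60 = 72.1955558
  W → negative
Point 4:
  Lat: split at 2 digits → 84° and 32.2892′; 84 + 32.2892/60 = 84.5381533
  S ⇒ negate
  Lon: split at 3 digits → 164° and 28.84027′; 164 + 28.84027/60 = 164.4806712
  hemisphere W, so the sign is −
Point 5:
  Latitude: degrees = first 2 digits = 15, minutes = 26.6361; 15 + 26.6361/60 = 15.4439350
  S → negative
  Longitude: split at 3 digits → 074° and 52.2052′; 74 + 52.2052/60 = 74.8700867
  E ⇒ keep positive

1. -86.692567, 55.628832
2. 75.476217, -15.383440
3. 0.286632, -72.195556
4. -84.538153, -164.480671
5. -15.443935, 74.870087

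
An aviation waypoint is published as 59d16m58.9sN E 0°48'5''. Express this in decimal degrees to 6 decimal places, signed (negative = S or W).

59.283028, 0.801389

Latitude: 59° + 16/60 + 58.9/3600 = 59 + 0.266667 + 0.016361 = 59.2830278
N → positive
Lon: 0° + 48/60 + 5/3600 = 0 + 0.800000 + 0.001389 = 0.8013889
E ⇒ keep positive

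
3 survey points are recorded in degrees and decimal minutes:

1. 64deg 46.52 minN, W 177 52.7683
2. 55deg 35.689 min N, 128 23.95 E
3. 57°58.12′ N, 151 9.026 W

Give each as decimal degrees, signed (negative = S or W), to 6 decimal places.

1. 64.775333, -177.879472
2. 55.594817, 128.399167
3. 57.968667, -151.150433

Point 1:
  Latitude: 46.52′ = 0.775333°; total 64.7753333
  N ⇒ keep positive
  λ: 177 + 52.7683/60 = 177.8794717
  W ⇒ negate
Point 2:
  φ: 55 + 35.689/60 = 55.5948167
  N → positive
  Longitude: 128 + 23.95/60 = 128.3991667
  E → positive
Point 3:
  Latitude: 57 + 58.12/60 = 57.9686667
  N ⇒ keep positive
  Longitude: 9.026′ = 0.150433°; total 151.1504333
  hemisphere W, so the sign is −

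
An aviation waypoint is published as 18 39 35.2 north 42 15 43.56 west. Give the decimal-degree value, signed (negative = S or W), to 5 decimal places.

18.65978, -42.26210

Latitude: 39′ + 35.2″ = 39.58667′; 18 + 39.58667/60 = 18.659778
N → positive
Lon: 42 + 15/60 + 43.56/3600 = 42.262100
W → negative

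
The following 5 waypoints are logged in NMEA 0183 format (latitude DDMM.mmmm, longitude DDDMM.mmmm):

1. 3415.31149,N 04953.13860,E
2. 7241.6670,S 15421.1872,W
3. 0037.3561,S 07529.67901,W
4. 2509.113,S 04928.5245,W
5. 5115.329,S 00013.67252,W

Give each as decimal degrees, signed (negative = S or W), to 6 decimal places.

1. 34.255192, 49.885643
2. -72.694450, -154.353120
3. -0.622602, -75.494650
4. -25.151883, -49.475408
5. -51.255483, -0.227875

Point 1:
  Lat: degrees = first 2 digits = 34, minutes = 15.31149; 34 + 15.31149/60 = 34.2551915
  N ⇒ keep positive
  Longitude: degrees = first 3 digits = 49, minutes = 53.1386; 49 + 53.1386/60 = 49.8856433
  E → positive
Point 2:
  Lat: split at 2 digits → 72° and 41.667′; 72 + 41.667/60 = 72.6944500
  S ⇒ negate
  λ: degrees = first 3 digits = 154, minutes = 21.1872; 154 + 21.1872/60 = 154.3531200
  W → negative
Point 3:
  Lat: degrees = first 2 digits = 0, minutes = 37.3561; 0 + 37.3561/60 = 0.6226017
  S ⇒ negate
  Longitude: split at 3 digits → 075° and 29.67901′; 75 + 29.67901/60 = 75.4946502
  W ⇒ negate
Point 4:
  Latitude: split at 2 digits → 25° and 9.113′; 25 + 9.113/60 = 25.1518833
  S ⇒ negate
  Lon: split at 3 digits → 049° and 28.5245′; 49 + 28.5245/60 = 49.4754083
  W → negative
Point 5:
  Lat: degrees = first 2 digits = 51, minutes = 15.329; 51 + 15.329/60 = 51.2554833
  S → negative
  λ: degrees = first 3 digits = 0, minutes = 13.67252; 0 + 13.67252/60 = 0.2278753
  W ⇒ negate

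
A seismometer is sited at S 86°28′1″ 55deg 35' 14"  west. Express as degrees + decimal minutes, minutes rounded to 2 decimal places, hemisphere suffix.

86° 28.02′ S, 55° 35.23′ W

Lat: 28 + 1/60 = 28.0167′
Longitude: 35 + 14/60 = 35.2333′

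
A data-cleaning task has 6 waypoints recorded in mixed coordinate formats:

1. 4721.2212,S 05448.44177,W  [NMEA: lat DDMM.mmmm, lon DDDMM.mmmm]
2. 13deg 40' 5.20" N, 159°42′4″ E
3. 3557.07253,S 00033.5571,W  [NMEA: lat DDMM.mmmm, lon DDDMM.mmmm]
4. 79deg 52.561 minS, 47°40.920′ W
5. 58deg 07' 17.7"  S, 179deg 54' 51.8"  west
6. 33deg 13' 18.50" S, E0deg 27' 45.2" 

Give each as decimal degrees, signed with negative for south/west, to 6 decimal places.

Point 1:
  Lat: split at 2 digits → 47° and 21.2212′; 47 + 21.2212/60 = 47.3536867
  S ⇒ negate
  λ: split at 3 digits → 054° and 48.44177′; 54 + 48.44177/60 = 54.8073628
  W → negative
Point 2:
  φ: 40′ + 5.2″ = 40.08667′; 13 + 40.08667/60 = 13.6681111
  N → positive
  Longitude: 42′ + 4″ = 42.06667′; 159 + 42.06667/60 = 159.7011111
  E → positive
Point 3:
  Latitude: degrees = first 2 digits = 35, minutes = 57.07253; 35 + 57.07253/60 = 35.9512088
  S ⇒ negate
  λ: degrees = first 3 digits = 0, minutes = 33.5571; 0 + 33.5571/60 = 0.5592850
  W → negative
Point 4:
  φ: 79 + 52.561/60 = 79.8760167
  S ⇒ negate
  λ: 47 + 40.92/60 = 47.6820000
  W ⇒ negate
Point 5:
  Latitude: 7′ + 17.7″ = 7.29500′; 58 + 7.29500/60 = 58.1215833
  S → negative
  λ: 179 + 54/60 + 51.8/3600 = 179.9143889
  W → negative
Point 6:
  Latitude: 33 + 13/60 + 18.5/3600 = 33.2218056
  S → negative
  Lon: 0 + 27/60 + 45.2/3600 = 0.4625556
  E → positive

1. -47.353687, -54.807363
2. 13.668111, 159.701111
3. -35.951209, -0.559285
4. -79.876017, -47.682000
5. -58.121583, -179.914389
6. -33.221806, 0.462556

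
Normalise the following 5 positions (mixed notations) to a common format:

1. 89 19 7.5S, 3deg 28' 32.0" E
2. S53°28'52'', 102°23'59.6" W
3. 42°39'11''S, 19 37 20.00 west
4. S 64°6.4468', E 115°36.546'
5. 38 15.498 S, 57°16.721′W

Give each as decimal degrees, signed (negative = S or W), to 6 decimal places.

1. -89.318750, 3.475556
2. -53.481111, -102.399889
3. -42.653056, -19.622222
4. -64.107447, 115.609100
5. -38.258300, -57.278683

Point 1:
  φ: 19′ + 7.5″ = 19.12500′; 89 + 19.12500/60 = 89.3187500
  S → negative
  λ: 3 + 28/60 + 32/3600 = 3.4755556
  E → positive
Point 2:
  Lat: 53° + 28/60 + 52/3600 = 53 + 0.466667 + 0.014444 = 53.4811111
  S → negative
  Longitude: 102 + 23/60 + 59.6/3600 = 102.3998889
  hemisphere W, so the sign is −
Point 3:
  Latitude: 42 + 39/60 + 11/3600 = 42.6530556
  hemisphere S, so the sign is −
  λ: 19 + 37/60 + 20/3600 = 19.6222222
  hemisphere W, so the sign is −
Point 4:
  φ: 64 + 6.4468/60 = 64.1074467
  S ⇒ negate
  Lon: 36.546′ = 0.609100°; total 115.6091000
  E → positive
Point 5:
  Lat: 38 + 15.498/60 = 38.2583000
  S → negative
  λ: 16.721′ = 0.278683°; total 57.2786833
  W → negative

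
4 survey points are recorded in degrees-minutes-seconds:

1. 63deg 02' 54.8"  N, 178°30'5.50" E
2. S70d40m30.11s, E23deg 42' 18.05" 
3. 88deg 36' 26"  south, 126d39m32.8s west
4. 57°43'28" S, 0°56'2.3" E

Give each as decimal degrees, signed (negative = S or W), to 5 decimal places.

1. 63.04856, 178.50153
2. -70.67503, 23.70501
3. -88.60722, -126.65911
4. -57.72444, 0.93397

Point 1:
  Latitude: 2′ + 54.8″ = 2.91333′; 63 + 2.91333/60 = 63.048556
  N → positive
  Longitude: 30′ + 5.5″ = 30.09167′; 178 + 30.09167/60 = 178.501528
  E ⇒ keep positive
Point 2:
  Latitude: 40′ + 30.11″ = 40.50183′; 70 + 40.50183/60 = 70.675031
  S ⇒ negate
  λ: 23° + 42/60 + 18.05/3600 = 23 + 0.700000 + 0.005014 = 23.705014
  E ⇒ keep positive
Point 3:
  Latitude: 88 + 36/60 + 26/3600 = 88.607222
  S ⇒ negate
  λ: 126 + 39/60 + 32.8/3600 = 126.659111
  hemisphere W, so the sign is −
Point 4:
  Latitude: 57° + 43/60 + 28/3600 = 57 + 0.716667 + 0.007778 = 57.724444
  hemisphere S, so the sign is −
  λ: 0° + 56/60 + 2.3/3600 = 0 + 0.933333 + 0.000639 = 0.933972
  E ⇒ keep positive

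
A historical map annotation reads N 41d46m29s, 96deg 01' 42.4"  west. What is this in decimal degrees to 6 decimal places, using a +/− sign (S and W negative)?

Latitude: 46′ + 29″ = 46.48333′; 41 + 46.48333/60 = 41.7747222
N ⇒ keep positive
Longitude: 1′ + 42.4″ = 1.70667′; 96 + 1.70667/60 = 96.0284444
W → negative

41.774722, -96.028444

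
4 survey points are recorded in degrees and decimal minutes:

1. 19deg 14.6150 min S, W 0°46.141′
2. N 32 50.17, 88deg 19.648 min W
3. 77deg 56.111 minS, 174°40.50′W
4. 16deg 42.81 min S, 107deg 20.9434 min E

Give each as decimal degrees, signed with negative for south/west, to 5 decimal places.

1. -19.24358, -0.76902
2. 32.83617, -88.32747
3. -77.93518, -174.67500
4. -16.71350, 107.34906

Point 1:
  Lat: 19 + 14.615/60 = 19.243583
  S → negative
  Longitude: 46.141′ = 0.769017°; total 0.769017
  W ⇒ negate
Point 2:
  Latitude: 32 + 50.17/60 = 32.836167
  N → positive
  Longitude: 88 + 19.648/60 = 88.327467
  W ⇒ negate
Point 3:
  φ: 56.111′ = 0.935183°; total 77.935183
  hemisphere S, so the sign is −
  λ: 174 + 40.5/60 = 174.675000
  W ⇒ negate
Point 4:
  φ: 16 + 42.81/60 = 16.713500
  S → negative
  Lon: 107 + 20.9434/60 = 107.349057
  E ⇒ keep positive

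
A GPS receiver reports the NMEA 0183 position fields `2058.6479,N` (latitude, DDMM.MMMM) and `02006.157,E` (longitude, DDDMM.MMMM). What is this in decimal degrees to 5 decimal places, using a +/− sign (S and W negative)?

20.97747, 20.10262

Latitude: degrees = first 2 digits = 20, minutes = 58.6479; 20 + 58.6479/60 = 20.977465
N → positive
Lon: degrees = first 3 digits = 20, minutes = 6.157; 20 + 6.157/60 = 20.102617
E ⇒ keep positive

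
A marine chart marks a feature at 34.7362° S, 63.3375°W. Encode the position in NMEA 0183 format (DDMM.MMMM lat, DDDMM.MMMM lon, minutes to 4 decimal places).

Latitude: 34° + 0.736200 × 60 = 34° 44.172000′
λ: fractional part 0.337500 → 20.250000 minutes

3444.1720,S / 06320.2500,W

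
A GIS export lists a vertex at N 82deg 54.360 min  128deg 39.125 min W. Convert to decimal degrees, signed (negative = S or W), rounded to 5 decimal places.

Latitude: 54.36′ = 0.906000°; total 82.906000
N ⇒ keep positive
Longitude: 39.125′ = 0.652083°; total 128.652083
W ⇒ negate

82.90600, -128.65208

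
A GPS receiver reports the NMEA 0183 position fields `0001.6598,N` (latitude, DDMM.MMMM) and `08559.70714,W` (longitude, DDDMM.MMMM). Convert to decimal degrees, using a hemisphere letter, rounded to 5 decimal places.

0.02766° N, 85.99512° W

φ: degrees = first 2 digits = 0, minutes = 1.6598; 0 + 1.6598/60 = 0.027663
Lon: degrees = first 3 digits = 85, minutes = 59.70714; 85 + 59.70714/60 = 85.995119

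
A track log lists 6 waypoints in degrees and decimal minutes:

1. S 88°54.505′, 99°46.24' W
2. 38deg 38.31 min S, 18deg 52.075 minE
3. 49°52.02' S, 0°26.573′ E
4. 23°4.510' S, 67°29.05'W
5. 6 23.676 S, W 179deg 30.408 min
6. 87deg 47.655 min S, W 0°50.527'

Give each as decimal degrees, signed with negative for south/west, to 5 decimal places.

1. -88.90842, -99.77067
2. -38.63850, 18.86792
3. -49.86700, 0.44288
4. -23.07517, -67.48417
5. -6.39460, -179.50680
6. -87.79425, -0.84212

Point 1:
  Latitude: 88 + 54.505/60 = 88.908417
  S ⇒ negate
  Longitude: 46.24′ = 0.770667°; total 99.770667
  hemisphere W, so the sign is −
Point 2:
  φ: 38.31′ = 0.638500°; total 38.638500
  S ⇒ negate
  Lon: 52.075′ = 0.867917°; total 18.867917
  E ⇒ keep positive
Point 3:
  φ: 49 + 52.02/60 = 49.867000
  S ⇒ negate
  λ: 26.573′ = 0.442883°; total 0.442883
  E ⇒ keep positive
Point 4:
  φ: 4.51′ = 0.075167°; total 23.075167
  S ⇒ negate
  λ: 67 + 29.05/60 = 67.484167
  hemisphere W, so the sign is −
Point 5:
  φ: 6 + 23.676/60 = 6.394600
  S → negative
  λ: 179 + 30.408/60 = 179.506800
  W → negative
Point 6:
  Latitude: 47.655′ = 0.794250°; total 87.794250
  hemisphere S, so the sign is −
  Longitude: 50.527′ = 0.842117°; total 0.842117
  W → negative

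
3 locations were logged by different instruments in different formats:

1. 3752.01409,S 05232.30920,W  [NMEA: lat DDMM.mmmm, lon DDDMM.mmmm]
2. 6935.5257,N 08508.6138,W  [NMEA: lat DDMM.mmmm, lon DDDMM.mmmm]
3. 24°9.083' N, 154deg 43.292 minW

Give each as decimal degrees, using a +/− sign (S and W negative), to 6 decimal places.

Point 1:
  φ: split at 2 digits → 37° and 52.01409′; 37 + 52.01409/60 = 37.8669015
  hemisphere S, so the sign is −
  Lon: split at 3 digits → 052° and 32.3092′; 52 + 32.3092/60 = 52.5384867
  W → negative
Point 2:
  Latitude: degrees = first 2 digits = 69, minutes = 35.5257; 69 + 35.5257/60 = 69.5920950
  N ⇒ keep positive
  λ: degrees = first 3 digits = 85, minutes = 8.6138; 85 + 8.6138/60 = 85.1435633
  W → negative
Point 3:
  Lat: 24 + 9.083/60 = 24.1513833
  N ⇒ keep positive
  Longitude: 154 + 43.292/60 = 154.7215333
  hemisphere W, so the sign is −

1. -37.866902, -52.538487
2. 69.592095, -85.143563
3. 24.151383, -154.721533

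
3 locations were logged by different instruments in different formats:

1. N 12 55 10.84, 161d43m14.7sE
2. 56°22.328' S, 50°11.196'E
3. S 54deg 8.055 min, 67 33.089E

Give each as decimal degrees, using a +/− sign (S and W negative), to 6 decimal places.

1. 12.919678, 161.720750
2. -56.372133, 50.186600
3. -54.134250, 67.551483

Point 1:
  Lat: 12° + 55/60 + 10.84/3600 = 12 + 0.916667 + 0.003011 = 12.9196778
  N → positive
  Longitude: 161° + 43/60 + 14.7/3600 = 161 + 0.716667 + 0.004083 = 161.7207500
  E → positive
Point 2:
  Lat: 56 + 22.328/60 = 56.3721333
  hemisphere S, so the sign is −
  Lon: 11.196′ = 0.186600°; total 50.1866000
  E → positive
Point 3:
  φ: 54 + 8.055/60 = 54.1342500
  S ⇒ negate
  Lon: 67 + 33.089/60 = 67.5514833
  E ⇒ keep positive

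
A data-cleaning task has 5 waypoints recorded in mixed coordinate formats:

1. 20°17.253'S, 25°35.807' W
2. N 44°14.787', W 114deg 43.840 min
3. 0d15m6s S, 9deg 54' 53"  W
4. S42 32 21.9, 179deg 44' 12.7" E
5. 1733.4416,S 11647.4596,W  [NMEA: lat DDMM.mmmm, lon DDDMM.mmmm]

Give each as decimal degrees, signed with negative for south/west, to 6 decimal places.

1. -20.287550, -25.596783
2. 44.246450, -114.730667
3. -0.251667, -9.914722
4. -42.539417, 179.736861
5. -17.557360, -116.790993

Point 1:
  φ: 20 + 17.253/60 = 20.2875500
  S ⇒ negate
  Longitude: 35.807′ = 0.596783°; total 25.5967833
  W ⇒ negate
Point 2:
  Lat: 14.787′ = 0.246450°; total 44.2464500
  N ⇒ keep positive
  Longitude: 43.84′ = 0.730667°; total 114.7306667
  W ⇒ negate
Point 3:
  Lat: 15′ + 6″ = 15.10000′; 0 + 15.10000/60 = 0.2516667
  hemisphere S, so the sign is −
  λ: 9° + 54/60 + 53/3600 = 9 + 0.900000 + 0.014722 = 9.9147222
  W → negative
Point 4:
  Latitude: 32′ + 21.9″ = 32.36500′; 42 + 32.36500/60 = 42.5394167
  S → negative
  λ: 44′ + 12.7″ = 44.21167′; 179 + 44.21167/60 = 179.7368611
  E ⇒ keep positive
Point 5:
  Latitude: split at 2 digits → 17° and 33.4416′; 17 + 33.4416/60 = 17.5573600
  S → negative
  Lon: split at 3 digits → 116° and 47.4596′; 116 + 47.4596/60 = 116.7909933
  W ⇒ negate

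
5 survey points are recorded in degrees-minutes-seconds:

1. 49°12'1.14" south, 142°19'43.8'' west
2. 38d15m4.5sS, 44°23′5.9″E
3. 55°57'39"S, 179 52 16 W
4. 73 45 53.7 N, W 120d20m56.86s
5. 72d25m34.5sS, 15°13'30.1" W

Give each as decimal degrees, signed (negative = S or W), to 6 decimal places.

Point 1:
  Lat: 49 + 12/60 + 1.14/3600 = 49.2003167
  hemisphere S, so the sign is −
  Longitude: 142 + 19/60 + 43.8/3600 = 142.3288333
  hemisphere W, so the sign is −
Point 2:
  Lat: 38 + 15/60 + 4.5/3600 = 38.2512500
  hemisphere S, so the sign is −
  Longitude: 44° + 23/60 + 5.9/3600 = 44 + 0.383333 + 0.001639 = 44.3849722
  E ⇒ keep positive
Point 3:
  Latitude: 57′ + 39″ = 57.65000′; 55 + 57.65000/60 = 55.9608333
  hemisphere S, so the sign is −
  Lon: 52′ + 16″ = 52.26667′; 179 + 52.26667/60 = 179.8711111
  W ⇒ negate
Point 4:
  φ: 73° + 45/60 + 53.7/3600 = 73 + 0.750000 + 0.014917 = 73.7649167
  N ⇒ keep positive
  Lon: 120 + 20/60 + 56.86/3600 = 120.3491278
  W → negative
Point 5:
  Latitude: 25′ + 34.5″ = 25.57500′; 72 + 25.57500/60 = 72.4262500
  S ⇒ negate
  Lon: 15° + 13/60 + 30.1/3600 = 15 + 0.216667 + 0.008361 = 15.2250278
  hemisphere W, so the sign is −

1. -49.200317, -142.328833
2. -38.251250, 44.384972
3. -55.960833, -179.871111
4. 73.764917, -120.349128
5. -72.426250, -15.225028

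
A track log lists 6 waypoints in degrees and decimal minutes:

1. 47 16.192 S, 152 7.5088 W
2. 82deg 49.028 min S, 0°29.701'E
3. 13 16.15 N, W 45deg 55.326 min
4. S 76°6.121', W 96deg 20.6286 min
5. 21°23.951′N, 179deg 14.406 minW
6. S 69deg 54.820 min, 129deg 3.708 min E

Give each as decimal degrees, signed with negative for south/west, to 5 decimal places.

1. -47.26987, -152.12515
2. -82.81713, 0.49502
3. 13.26917, -45.92210
4. -76.10202, -96.34381
5. 21.39918, -179.24010
6. -69.91367, 129.06180

Point 1:
  Lat: 47 + 16.192/60 = 47.269867
  hemisphere S, so the sign is −
  λ: 152 + 7.5088/60 = 152.125147
  hemisphere W, so the sign is −
Point 2:
  Lat: 82 + 49.028/60 = 82.817133
  S → negative
  Lon: 0 + 29.701/60 = 0.495017
  E ⇒ keep positive
Point 3:
  Lat: 13 + 16.15/60 = 13.269167
  N → positive
  λ: 55.326′ = 0.922100°; total 45.922100
  hemisphere W, so the sign is −
Point 4:
  Lat: 76 + 6.121/60 = 76.102017
  S ⇒ negate
  λ: 20.6286′ = 0.343810°; total 96.343810
  W → negative
Point 5:
  φ: 23.951′ = 0.399183°; total 21.399183
  N → positive
  Longitude: 179 + 14.406/60 = 179.240100
  W → negative
Point 6:
  Lat: 69 + 54.82/60 = 69.913667
  S ⇒ negate
  λ: 3.708′ = 0.061800°; total 129.061800
  E → positive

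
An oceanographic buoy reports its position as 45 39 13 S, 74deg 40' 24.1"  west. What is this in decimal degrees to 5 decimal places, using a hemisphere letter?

φ: 45° + 39/60 + 13/3600 = 45 + 0.650000 + 0.003611 = 45.653611
λ: 74° + 40/60 + 24.1/3600 = 74 + 0.666667 + 0.006694 = 74.673361

45.65361° S, 74.67336° W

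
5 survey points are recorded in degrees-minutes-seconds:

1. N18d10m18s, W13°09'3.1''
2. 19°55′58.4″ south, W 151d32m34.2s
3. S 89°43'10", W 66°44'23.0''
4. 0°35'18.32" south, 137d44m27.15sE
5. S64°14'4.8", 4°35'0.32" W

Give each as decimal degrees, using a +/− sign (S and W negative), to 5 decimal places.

Point 1:
  Lat: 18 + 10/60 + 18/3600 = 18.171667
  N → positive
  Lon: 9′ + 3.1″ = 9.05167′; 13 + 9.05167/60 = 13.150861
  W → negative
Point 2:
  Lat: 19 + 55/60 + 58.4/3600 = 19.932889
  S → negative
  Longitude: 151 + 32/60 + 34.2/3600 = 151.542833
  W → negative
Point 3:
  Latitude: 89 + 43/60 + 10/3600 = 89.719444
  hemisphere S, so the sign is −
  Longitude: 44′ + 23″ = 44.38333′; 66 + 44.38333/60 = 66.739722
  hemisphere W, so the sign is −
Point 4:
  Lat: 0 + 35/60 + 18.32/3600 = 0.588422
  S ⇒ negate
  λ: 44′ + 27.15″ = 44.45250′; 137 + 44.45250/60 = 137.740875
  E ⇒ keep positive
Point 5:
  Latitude: 64 + 14/60 + 4.8/3600 = 64.234667
  hemisphere S, so the sign is −
  Longitude: 4 + 35/60 + 0.32/3600 = 4.583422
  W → negative

1. 18.17167, -13.15086
2. -19.93289, -151.54283
3. -89.71944, -66.73972
4. -0.58842, 137.74088
5. -64.23467, -4.58342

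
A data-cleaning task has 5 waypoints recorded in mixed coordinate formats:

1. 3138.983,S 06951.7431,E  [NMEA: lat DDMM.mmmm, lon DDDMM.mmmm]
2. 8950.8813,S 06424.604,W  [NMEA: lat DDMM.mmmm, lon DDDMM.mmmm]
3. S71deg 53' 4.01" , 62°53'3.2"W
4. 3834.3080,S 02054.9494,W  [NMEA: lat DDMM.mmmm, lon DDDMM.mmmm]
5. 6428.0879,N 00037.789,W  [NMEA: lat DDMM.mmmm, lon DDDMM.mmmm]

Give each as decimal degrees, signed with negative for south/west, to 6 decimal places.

Point 1:
  Lat: split at 2 digits → 31° and 38.983′; 31 + 38.983/60 = 31.6497167
  S → negative
  Lon: split at 3 digits → 069° and 51.7431′; 69 + 51.7431/60 = 69.8623850
  E ⇒ keep positive
Point 2:
  Latitude: degrees = first 2 digits = 89, minutes = 50.8813; 89 + 50.8813/60 = 89.8480217
  hemisphere S, so the sign is −
  Lon: split at 3 digits → 064° and 24.604′; 64 + 24.604/60 = 64.4100667
  W ⇒ negate
Point 3:
  Latitude: 71° + 53/60 + 4.01/3600 = 71 + 0.883333 + 0.001114 = 71.8844472
  S → negative
  Lon: 62° + 53/60 + 3.2/3600 = 62 + 0.883333 + 0.000889 = 62.8842222
  W ⇒ negate
Point 4:
  φ: split at 2 digits → 38° and 34.308′; 38 + 34.308/60 = 38.5718000
  hemisphere S, so the sign is −
  Lon: degrees = first 3 digits = 20, minutes = 54.9494; 20 + 54.9494/60 = 20.9158233
  W ⇒ negate
Point 5:
  φ: degrees = first 2 digits = 64, minutes = 28.0879; 64 + 28.0879/60 = 64.4681317
  N → positive
  λ: degrees = first 3 digits = 0, minutes = 37.789; 0 + 37.789/60 = 0.6298167
  W ⇒ negate

1. -31.649717, 69.862385
2. -89.848022, -64.410067
3. -71.884447, -62.884222
4. -38.571800, -20.915823
5. 64.468132, -0.629817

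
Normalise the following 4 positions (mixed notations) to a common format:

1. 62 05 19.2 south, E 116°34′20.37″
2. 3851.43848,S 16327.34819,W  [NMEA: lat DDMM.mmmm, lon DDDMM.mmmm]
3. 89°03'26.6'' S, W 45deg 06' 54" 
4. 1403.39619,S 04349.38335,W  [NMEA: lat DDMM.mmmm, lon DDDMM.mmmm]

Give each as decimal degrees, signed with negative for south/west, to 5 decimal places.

Point 1:
  φ: 5′ + 19.2″ = 5.32000′; 62 + 5.32000/60 = 62.088667
  S ⇒ negate
  Longitude: 116° + 34/60 + 20.37/3600 = 116 + 0.566667 + 0.005658 = 116.572325
  E ⇒ keep positive
Point 2:
  Latitude: split at 2 digits → 38° and 51.43848′; 38 + 51.43848/60 = 38.857308
  hemisphere S, so the sign is −
  Longitude: split at 3 digits → 163° and 27.34819′; 163 + 27.34819/60 = 163.455803
  W ⇒ negate
Point 3:
  Lat: 3′ + 26.6″ = 3.44333′; 89 + 3.44333/60 = 89.057389
  S ⇒ negate
  λ: 45 + 6/60 + 54/3600 = 45.115000
  W → negative
Point 4:
  φ: degrees = first 2 digits = 14, minutes = 3.39619; 14 + 3.39619/60 = 14.056603
  S ⇒ negate
  Longitude: degrees = first 3 digits = 43, minutes = 49.38335; 43 + 49.38335/60 = 43.823056
  W → negative

1. -62.08867, 116.57233
2. -38.85731, -163.45580
3. -89.05739, -45.11500
4. -14.05660, -43.82306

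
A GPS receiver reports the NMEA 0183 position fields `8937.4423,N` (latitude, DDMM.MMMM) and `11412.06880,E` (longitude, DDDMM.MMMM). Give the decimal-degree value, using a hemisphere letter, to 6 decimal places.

Lat: degrees = first 2 digits = 89, minutes = 37.4423; 89 + 37.4423/60 = 89.6240383
λ: split at 3 digits → 114° and 12.0688′; 114 + 12.0688/60 = 114.2011467

89.624038° N, 114.201147° E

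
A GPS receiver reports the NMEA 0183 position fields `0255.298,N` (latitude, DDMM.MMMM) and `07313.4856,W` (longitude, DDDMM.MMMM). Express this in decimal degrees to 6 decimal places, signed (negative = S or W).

φ: split at 2 digits → 02° and 55.298′; 2 + 55.298/60 = 2.9216333
N → positive
λ: degrees = first 3 digits = 73, minutes = 13.4856; 73 + 13.4856/60 = 73.2247600
W ⇒ negate

2.921633, -73.224760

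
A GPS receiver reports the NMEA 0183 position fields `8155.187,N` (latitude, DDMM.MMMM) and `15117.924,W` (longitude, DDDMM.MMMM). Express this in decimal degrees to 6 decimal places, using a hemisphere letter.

81.919783° N, 151.298733° W

Lat: split at 2 digits → 81° and 55.187′; 81 + 55.187/60 = 81.9197833
Longitude: split at 3 digits → 151° and 17.924′; 151 + 17.924/60 = 151.2987333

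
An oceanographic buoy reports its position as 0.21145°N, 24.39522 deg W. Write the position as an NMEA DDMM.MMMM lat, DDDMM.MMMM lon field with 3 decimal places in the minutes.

0012.687,N / 02423.713,W

Latitude: fractional part 0.211450 → 12.68700 minutes
λ: 24° + 0.395220 × 60 = 24° 23.71320′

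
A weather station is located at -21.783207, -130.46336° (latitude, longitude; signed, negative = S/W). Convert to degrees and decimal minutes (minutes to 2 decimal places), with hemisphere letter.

Latitude is negative → S; |value| = 21.783207
Lat: minutes = (21.783207 − 21) × 60 = 46.9924
Longitude is negative → W; |value| = 130.463360
Lon: 130° + 0.463360 × 60 = 130° 27.8016′

21° 46.99′ S, 130° 27.80′ W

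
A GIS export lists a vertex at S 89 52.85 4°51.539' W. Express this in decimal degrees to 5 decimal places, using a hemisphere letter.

89.88083° S, 4.85898° W

Lat: 89 + 52.85/60 = 89.880833
λ: 4 + 51.539/60 = 4.858983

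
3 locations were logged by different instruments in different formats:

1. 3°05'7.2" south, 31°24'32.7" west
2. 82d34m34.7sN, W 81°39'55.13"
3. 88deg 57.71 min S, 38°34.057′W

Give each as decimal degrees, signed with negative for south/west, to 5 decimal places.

Point 1:
  Lat: 3° + 5/60 + 7.2/3600 = 3 + 0.083333 + 0.002000 = 3.085333
  S → negative
  Lon: 31° + 24/60 + 32.7/3600 = 31 + 0.400000 + 0.009083 = 31.409083
  W ⇒ negate
Point 2:
  Lat: 34′ + 34.7″ = 34.57833′; 82 + 34.57833/60 = 82.576306
  N → positive
  λ: 81 + 39/60 + 55.13/3600 = 81.665314
  hemisphere W, so the sign is −
Point 3:
  φ: 57.71′ = 0.961833°; total 88.961833
  S → negative
  Lon: 38 + 34.057/60 = 38.567617
  W → negative

1. -3.08533, -31.40908
2. 82.57631, -81.66531
3. -88.96183, -38.56762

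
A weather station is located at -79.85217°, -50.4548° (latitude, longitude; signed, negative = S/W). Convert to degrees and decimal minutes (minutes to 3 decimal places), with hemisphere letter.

Latitude is negative → S; |value| = 79.852170
φ: minutes = (79.852170 − 79) × 60 = 51.13020
Longitude is negative → W; |value| = 50.454800
Longitude: fractional part 0.454800 → 27.28800 minutes

79° 51.130′ S, 50° 27.288′ W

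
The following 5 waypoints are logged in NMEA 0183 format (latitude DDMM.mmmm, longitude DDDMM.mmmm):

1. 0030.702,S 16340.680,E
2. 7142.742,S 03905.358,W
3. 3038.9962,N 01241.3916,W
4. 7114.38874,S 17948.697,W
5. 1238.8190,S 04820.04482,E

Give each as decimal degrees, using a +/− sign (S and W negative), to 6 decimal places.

1. -0.511700, 163.678000
2. -71.712367, -39.089300
3. 30.649937, -12.689860
4. -71.239812, -179.811617
5. -12.646983, 48.334080

Point 1:
  Lat: degrees = first 2 digits = 0, minutes = 30.702; 0 + 30.702/60 = 0.5117000
  S → negative
  λ: split at 3 digits → 163° and 40.68′; 163 + 40.68/60 = 163.6780000
  E → positive
Point 2:
  Lat: degrees = first 2 digits = 71, minutes = 42.742; 71 + 42.742/60 = 71.7123667
  S → negative
  Lon: split at 3 digits → 039° and 5.358′; 39 + 5.358/60 = 39.0893000
  W ⇒ negate
Point 3:
  Latitude: degrees = first 2 digits = 30, minutes = 38.9962; 30 + 38.9962/60 = 30.6499367
  N → positive
  λ: split at 3 digits → 012° and 41.3916′; 12 + 41.3916/60 = 12.6898600
  hemisphere W, so the sign is −
Point 4:
  Latitude: split at 2 digits → 71° and 14.38874′; 71 + 14.38874/60 = 71.2398123
  S ⇒ negate
  Lon: degrees = first 3 digits = 179, minutes = 48.697; 179 + 48.697/60 = 179.8116167
  W → negative
Point 5:
  φ: degrees = first 2 digits = 12, minutes = 38.819; 12 + 38.819/60 = 12.6469833
  S → negative
  λ: degrees = first 3 digits = 48, minutes = 20.04482; 48 + 20.04482/60 = 48.3340803
  E ⇒ keep positive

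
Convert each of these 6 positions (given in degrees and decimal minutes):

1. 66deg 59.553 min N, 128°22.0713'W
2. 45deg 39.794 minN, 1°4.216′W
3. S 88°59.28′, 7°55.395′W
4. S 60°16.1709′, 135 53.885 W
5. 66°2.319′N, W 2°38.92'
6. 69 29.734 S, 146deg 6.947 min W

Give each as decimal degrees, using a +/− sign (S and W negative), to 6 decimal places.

1. 66.992550, -128.367855
2. 45.663233, -1.070267
3. -88.988000, -7.923250
4. -60.269515, -135.898083
5. 66.038650, -2.648667
6. -69.495567, -146.115783

Point 1:
  φ: 66 + 59.553/60 = 66.9925500
  N → positive
  Longitude: 22.0713′ = 0.367855°; total 128.3678550
  hemisphere W, so the sign is −
Point 2:
  Latitude: 39.794′ = 0.663233°; total 45.6632333
  N → positive
  Lon: 1 + 4.216/60 = 1.0702667
  W → negative
Point 3:
  φ: 88 + 59.28/60 = 88.9880000
  S ⇒ negate
  Longitude: 55.395′ = 0.923250°; total 7.9232500
  hemisphere W, so the sign is −
Point 4:
  Lat: 16.1709′ = 0.269515°; total 60.2695150
  S ⇒ negate
  λ: 53.885′ = 0.898083°; total 135.8980833
  W ⇒ negate
Point 5:
  Latitude: 2.319′ = 0.038650°; total 66.0386500
  N → positive
  λ: 2 + 38.92/60 = 2.6486667
  W → negative
Point 6:
  Lat: 29.734′ = 0.495567°; total 69.4955667
  S → negative
  λ: 146 + 6.947/60 = 146.1157833
  hemisphere W, so the sign is −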